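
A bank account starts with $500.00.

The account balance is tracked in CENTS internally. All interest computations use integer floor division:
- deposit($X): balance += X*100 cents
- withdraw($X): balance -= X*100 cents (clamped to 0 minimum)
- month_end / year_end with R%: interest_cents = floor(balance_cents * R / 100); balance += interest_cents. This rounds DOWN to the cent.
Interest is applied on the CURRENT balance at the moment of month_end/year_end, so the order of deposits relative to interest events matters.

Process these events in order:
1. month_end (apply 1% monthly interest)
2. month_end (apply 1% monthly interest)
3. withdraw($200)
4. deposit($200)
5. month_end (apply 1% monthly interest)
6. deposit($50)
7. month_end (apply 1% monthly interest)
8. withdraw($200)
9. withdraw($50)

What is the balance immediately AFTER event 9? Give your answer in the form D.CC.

After 1 (month_end (apply 1% monthly interest)): balance=$505.00 total_interest=$5.00
After 2 (month_end (apply 1% monthly interest)): balance=$510.05 total_interest=$10.05
After 3 (withdraw($200)): balance=$310.05 total_interest=$10.05
After 4 (deposit($200)): balance=$510.05 total_interest=$10.05
After 5 (month_end (apply 1% monthly interest)): balance=$515.15 total_interest=$15.15
After 6 (deposit($50)): balance=$565.15 total_interest=$15.15
After 7 (month_end (apply 1% monthly interest)): balance=$570.80 total_interest=$20.80
After 8 (withdraw($200)): balance=$370.80 total_interest=$20.80
After 9 (withdraw($50)): balance=$320.80 total_interest=$20.80

Answer: 320.80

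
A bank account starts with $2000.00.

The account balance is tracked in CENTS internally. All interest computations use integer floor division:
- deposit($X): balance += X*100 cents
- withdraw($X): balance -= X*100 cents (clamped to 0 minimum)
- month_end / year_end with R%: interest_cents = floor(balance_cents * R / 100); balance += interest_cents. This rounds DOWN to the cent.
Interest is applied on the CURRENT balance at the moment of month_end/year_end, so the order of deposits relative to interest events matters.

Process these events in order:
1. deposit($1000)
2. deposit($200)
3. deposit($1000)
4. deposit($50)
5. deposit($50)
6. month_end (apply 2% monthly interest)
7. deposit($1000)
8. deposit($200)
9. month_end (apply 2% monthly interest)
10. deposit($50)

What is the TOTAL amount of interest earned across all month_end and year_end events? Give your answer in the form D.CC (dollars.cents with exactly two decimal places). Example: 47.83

After 1 (deposit($1000)): balance=$3000.00 total_interest=$0.00
After 2 (deposit($200)): balance=$3200.00 total_interest=$0.00
After 3 (deposit($1000)): balance=$4200.00 total_interest=$0.00
After 4 (deposit($50)): balance=$4250.00 total_interest=$0.00
After 5 (deposit($50)): balance=$4300.00 total_interest=$0.00
After 6 (month_end (apply 2% monthly interest)): balance=$4386.00 total_interest=$86.00
After 7 (deposit($1000)): balance=$5386.00 total_interest=$86.00
After 8 (deposit($200)): balance=$5586.00 total_interest=$86.00
After 9 (month_end (apply 2% monthly interest)): balance=$5697.72 total_interest=$197.72
After 10 (deposit($50)): balance=$5747.72 total_interest=$197.72

Answer: 197.72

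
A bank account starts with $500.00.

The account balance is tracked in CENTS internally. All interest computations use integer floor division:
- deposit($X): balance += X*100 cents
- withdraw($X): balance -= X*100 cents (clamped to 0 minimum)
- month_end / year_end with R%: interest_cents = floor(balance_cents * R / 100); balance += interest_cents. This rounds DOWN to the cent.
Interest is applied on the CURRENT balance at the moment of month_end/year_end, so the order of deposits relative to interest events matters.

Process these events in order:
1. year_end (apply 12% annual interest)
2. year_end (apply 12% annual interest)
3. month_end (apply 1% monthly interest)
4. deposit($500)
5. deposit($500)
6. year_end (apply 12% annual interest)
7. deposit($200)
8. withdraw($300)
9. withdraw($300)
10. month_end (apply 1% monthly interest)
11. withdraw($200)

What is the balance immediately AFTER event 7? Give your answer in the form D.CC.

After 1 (year_end (apply 12% annual interest)): balance=$560.00 total_interest=$60.00
After 2 (year_end (apply 12% annual interest)): balance=$627.20 total_interest=$127.20
After 3 (month_end (apply 1% monthly interest)): balance=$633.47 total_interest=$133.47
After 4 (deposit($500)): balance=$1133.47 total_interest=$133.47
After 5 (deposit($500)): balance=$1633.47 total_interest=$133.47
After 6 (year_end (apply 12% annual interest)): balance=$1829.48 total_interest=$329.48
After 7 (deposit($200)): balance=$2029.48 total_interest=$329.48

Answer: 2029.48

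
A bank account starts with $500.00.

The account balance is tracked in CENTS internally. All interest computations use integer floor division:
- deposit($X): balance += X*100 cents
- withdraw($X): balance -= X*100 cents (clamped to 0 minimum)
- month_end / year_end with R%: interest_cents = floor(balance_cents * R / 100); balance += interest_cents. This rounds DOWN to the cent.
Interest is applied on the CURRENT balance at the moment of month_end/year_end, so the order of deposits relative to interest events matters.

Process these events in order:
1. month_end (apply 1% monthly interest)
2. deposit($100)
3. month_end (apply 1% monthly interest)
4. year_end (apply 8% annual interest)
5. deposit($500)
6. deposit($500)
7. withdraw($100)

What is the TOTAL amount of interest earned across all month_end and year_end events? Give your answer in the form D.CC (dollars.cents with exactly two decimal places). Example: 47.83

After 1 (month_end (apply 1% monthly interest)): balance=$505.00 total_interest=$5.00
After 2 (deposit($100)): balance=$605.00 total_interest=$5.00
After 3 (month_end (apply 1% monthly interest)): balance=$611.05 total_interest=$11.05
After 4 (year_end (apply 8% annual interest)): balance=$659.93 total_interest=$59.93
After 5 (deposit($500)): balance=$1159.93 total_interest=$59.93
After 6 (deposit($500)): balance=$1659.93 total_interest=$59.93
After 7 (withdraw($100)): balance=$1559.93 total_interest=$59.93

Answer: 59.93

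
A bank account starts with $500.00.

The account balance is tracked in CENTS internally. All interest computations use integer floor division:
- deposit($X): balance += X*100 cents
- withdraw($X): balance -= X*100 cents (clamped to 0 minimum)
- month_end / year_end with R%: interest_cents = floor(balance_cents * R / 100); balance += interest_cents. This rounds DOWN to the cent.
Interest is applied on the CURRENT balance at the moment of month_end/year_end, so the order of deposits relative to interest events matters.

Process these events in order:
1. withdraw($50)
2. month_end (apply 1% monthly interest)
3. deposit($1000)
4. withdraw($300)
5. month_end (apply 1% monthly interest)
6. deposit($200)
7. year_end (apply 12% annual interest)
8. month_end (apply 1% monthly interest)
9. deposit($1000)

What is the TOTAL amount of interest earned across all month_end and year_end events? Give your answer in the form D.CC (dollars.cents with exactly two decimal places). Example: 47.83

Answer: 195.25

Derivation:
After 1 (withdraw($50)): balance=$450.00 total_interest=$0.00
After 2 (month_end (apply 1% monthly interest)): balance=$454.50 total_interest=$4.50
After 3 (deposit($1000)): balance=$1454.50 total_interest=$4.50
After 4 (withdraw($300)): balance=$1154.50 total_interest=$4.50
After 5 (month_end (apply 1% monthly interest)): balance=$1166.04 total_interest=$16.04
After 6 (deposit($200)): balance=$1366.04 total_interest=$16.04
After 7 (year_end (apply 12% annual interest)): balance=$1529.96 total_interest=$179.96
After 8 (month_end (apply 1% monthly interest)): balance=$1545.25 total_interest=$195.25
After 9 (deposit($1000)): balance=$2545.25 total_interest=$195.25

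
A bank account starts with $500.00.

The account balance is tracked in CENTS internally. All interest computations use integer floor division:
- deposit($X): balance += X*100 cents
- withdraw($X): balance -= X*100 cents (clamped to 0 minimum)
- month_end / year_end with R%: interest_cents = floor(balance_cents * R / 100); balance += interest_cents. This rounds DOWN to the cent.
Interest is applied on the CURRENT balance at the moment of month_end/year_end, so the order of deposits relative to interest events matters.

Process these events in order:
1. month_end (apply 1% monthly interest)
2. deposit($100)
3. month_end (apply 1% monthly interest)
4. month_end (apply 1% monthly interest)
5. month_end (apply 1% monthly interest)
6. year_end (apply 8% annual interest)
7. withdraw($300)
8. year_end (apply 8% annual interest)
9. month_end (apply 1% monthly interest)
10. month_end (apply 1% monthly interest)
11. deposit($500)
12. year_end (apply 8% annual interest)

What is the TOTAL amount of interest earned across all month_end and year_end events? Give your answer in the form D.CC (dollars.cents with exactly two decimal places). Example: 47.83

After 1 (month_end (apply 1% monthly interest)): balance=$505.00 total_interest=$5.00
After 2 (deposit($100)): balance=$605.00 total_interest=$5.00
After 3 (month_end (apply 1% monthly interest)): balance=$611.05 total_interest=$11.05
After 4 (month_end (apply 1% monthly interest)): balance=$617.16 total_interest=$17.16
After 5 (month_end (apply 1% monthly interest)): balance=$623.33 total_interest=$23.33
After 6 (year_end (apply 8% annual interest)): balance=$673.19 total_interest=$73.19
After 7 (withdraw($300)): balance=$373.19 total_interest=$73.19
After 8 (year_end (apply 8% annual interest)): balance=$403.04 total_interest=$103.04
After 9 (month_end (apply 1% monthly interest)): balance=$407.07 total_interest=$107.07
After 10 (month_end (apply 1% monthly interest)): balance=$411.14 total_interest=$111.14
After 11 (deposit($500)): balance=$911.14 total_interest=$111.14
After 12 (year_end (apply 8% annual interest)): balance=$984.03 total_interest=$184.03

Answer: 184.03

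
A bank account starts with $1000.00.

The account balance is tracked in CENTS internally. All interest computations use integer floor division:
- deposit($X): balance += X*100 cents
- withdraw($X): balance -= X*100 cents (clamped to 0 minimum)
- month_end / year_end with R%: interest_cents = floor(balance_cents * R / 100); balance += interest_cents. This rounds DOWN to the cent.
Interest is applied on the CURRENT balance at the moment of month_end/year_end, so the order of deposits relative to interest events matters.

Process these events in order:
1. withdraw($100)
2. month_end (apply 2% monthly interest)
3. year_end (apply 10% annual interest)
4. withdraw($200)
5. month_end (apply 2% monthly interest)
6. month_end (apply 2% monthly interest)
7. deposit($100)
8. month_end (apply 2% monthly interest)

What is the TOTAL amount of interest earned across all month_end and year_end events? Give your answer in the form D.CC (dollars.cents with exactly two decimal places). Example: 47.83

Answer: 161.35

Derivation:
After 1 (withdraw($100)): balance=$900.00 total_interest=$0.00
After 2 (month_end (apply 2% monthly interest)): balance=$918.00 total_interest=$18.00
After 3 (year_end (apply 10% annual interest)): balance=$1009.80 total_interest=$109.80
After 4 (withdraw($200)): balance=$809.80 total_interest=$109.80
After 5 (month_end (apply 2% monthly interest)): balance=$825.99 total_interest=$125.99
After 6 (month_end (apply 2% monthly interest)): balance=$842.50 total_interest=$142.50
After 7 (deposit($100)): balance=$942.50 total_interest=$142.50
After 8 (month_end (apply 2% monthly interest)): balance=$961.35 total_interest=$161.35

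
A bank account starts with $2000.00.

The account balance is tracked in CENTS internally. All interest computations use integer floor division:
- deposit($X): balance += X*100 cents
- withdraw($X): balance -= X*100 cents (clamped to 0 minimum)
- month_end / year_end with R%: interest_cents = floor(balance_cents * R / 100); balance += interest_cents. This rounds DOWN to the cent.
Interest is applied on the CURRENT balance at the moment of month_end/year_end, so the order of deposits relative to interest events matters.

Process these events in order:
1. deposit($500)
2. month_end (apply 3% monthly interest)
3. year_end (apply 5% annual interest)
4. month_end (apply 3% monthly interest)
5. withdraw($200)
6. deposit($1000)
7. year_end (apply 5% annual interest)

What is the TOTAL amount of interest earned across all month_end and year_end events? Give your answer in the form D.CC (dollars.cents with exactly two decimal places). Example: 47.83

After 1 (deposit($500)): balance=$2500.00 total_interest=$0.00
After 2 (month_end (apply 3% monthly interest)): balance=$2575.00 total_interest=$75.00
After 3 (year_end (apply 5% annual interest)): balance=$2703.75 total_interest=$203.75
After 4 (month_end (apply 3% monthly interest)): balance=$2784.86 total_interest=$284.86
After 5 (withdraw($200)): balance=$2584.86 total_interest=$284.86
After 6 (deposit($1000)): balance=$3584.86 total_interest=$284.86
After 7 (year_end (apply 5% annual interest)): balance=$3764.10 total_interest=$464.10

Answer: 464.10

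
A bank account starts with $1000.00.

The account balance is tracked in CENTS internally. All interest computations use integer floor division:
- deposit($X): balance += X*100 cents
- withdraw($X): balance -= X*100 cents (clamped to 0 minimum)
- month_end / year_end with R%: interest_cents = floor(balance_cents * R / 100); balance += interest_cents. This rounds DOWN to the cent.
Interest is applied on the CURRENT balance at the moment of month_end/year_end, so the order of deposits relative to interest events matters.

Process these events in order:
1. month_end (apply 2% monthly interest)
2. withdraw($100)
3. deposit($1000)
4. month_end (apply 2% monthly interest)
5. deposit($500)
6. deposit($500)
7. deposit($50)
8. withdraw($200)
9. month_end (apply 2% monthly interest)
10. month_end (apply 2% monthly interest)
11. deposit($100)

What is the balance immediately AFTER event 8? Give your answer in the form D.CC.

After 1 (month_end (apply 2% monthly interest)): balance=$1020.00 total_interest=$20.00
After 2 (withdraw($100)): balance=$920.00 total_interest=$20.00
After 3 (deposit($1000)): balance=$1920.00 total_interest=$20.00
After 4 (month_end (apply 2% monthly interest)): balance=$1958.40 total_interest=$58.40
After 5 (deposit($500)): balance=$2458.40 total_interest=$58.40
After 6 (deposit($500)): balance=$2958.40 total_interest=$58.40
After 7 (deposit($50)): balance=$3008.40 total_interest=$58.40
After 8 (withdraw($200)): balance=$2808.40 total_interest=$58.40

Answer: 2808.40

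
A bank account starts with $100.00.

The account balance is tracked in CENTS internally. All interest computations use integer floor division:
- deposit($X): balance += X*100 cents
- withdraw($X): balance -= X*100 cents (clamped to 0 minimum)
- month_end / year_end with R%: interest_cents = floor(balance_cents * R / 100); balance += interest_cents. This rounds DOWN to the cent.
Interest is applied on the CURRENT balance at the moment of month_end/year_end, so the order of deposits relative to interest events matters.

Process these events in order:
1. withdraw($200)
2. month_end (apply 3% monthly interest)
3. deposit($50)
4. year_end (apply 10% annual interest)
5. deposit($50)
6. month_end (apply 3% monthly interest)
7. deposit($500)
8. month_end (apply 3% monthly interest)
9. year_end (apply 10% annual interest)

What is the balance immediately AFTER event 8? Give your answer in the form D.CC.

After 1 (withdraw($200)): balance=$0.00 total_interest=$0.00
After 2 (month_end (apply 3% monthly interest)): balance=$0.00 total_interest=$0.00
After 3 (deposit($50)): balance=$50.00 total_interest=$0.00
After 4 (year_end (apply 10% annual interest)): balance=$55.00 total_interest=$5.00
After 5 (deposit($50)): balance=$105.00 total_interest=$5.00
After 6 (month_end (apply 3% monthly interest)): balance=$108.15 total_interest=$8.15
After 7 (deposit($500)): balance=$608.15 total_interest=$8.15
After 8 (month_end (apply 3% monthly interest)): balance=$626.39 total_interest=$26.39

Answer: 626.39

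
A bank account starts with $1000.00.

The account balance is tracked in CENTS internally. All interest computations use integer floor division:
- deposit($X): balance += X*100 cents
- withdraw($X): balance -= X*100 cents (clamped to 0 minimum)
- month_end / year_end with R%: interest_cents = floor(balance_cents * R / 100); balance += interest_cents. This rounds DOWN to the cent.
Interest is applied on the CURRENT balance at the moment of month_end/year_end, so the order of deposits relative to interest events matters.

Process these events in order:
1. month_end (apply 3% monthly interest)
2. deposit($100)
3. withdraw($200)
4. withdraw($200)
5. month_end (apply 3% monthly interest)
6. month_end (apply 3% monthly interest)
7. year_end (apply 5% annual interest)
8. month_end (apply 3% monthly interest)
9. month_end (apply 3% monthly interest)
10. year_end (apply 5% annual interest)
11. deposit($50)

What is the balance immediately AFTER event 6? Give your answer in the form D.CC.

After 1 (month_end (apply 3% monthly interest)): balance=$1030.00 total_interest=$30.00
After 2 (deposit($100)): balance=$1130.00 total_interest=$30.00
After 3 (withdraw($200)): balance=$930.00 total_interest=$30.00
After 4 (withdraw($200)): balance=$730.00 total_interest=$30.00
After 5 (month_end (apply 3% monthly interest)): balance=$751.90 total_interest=$51.90
After 6 (month_end (apply 3% monthly interest)): balance=$774.45 total_interest=$74.45

Answer: 774.45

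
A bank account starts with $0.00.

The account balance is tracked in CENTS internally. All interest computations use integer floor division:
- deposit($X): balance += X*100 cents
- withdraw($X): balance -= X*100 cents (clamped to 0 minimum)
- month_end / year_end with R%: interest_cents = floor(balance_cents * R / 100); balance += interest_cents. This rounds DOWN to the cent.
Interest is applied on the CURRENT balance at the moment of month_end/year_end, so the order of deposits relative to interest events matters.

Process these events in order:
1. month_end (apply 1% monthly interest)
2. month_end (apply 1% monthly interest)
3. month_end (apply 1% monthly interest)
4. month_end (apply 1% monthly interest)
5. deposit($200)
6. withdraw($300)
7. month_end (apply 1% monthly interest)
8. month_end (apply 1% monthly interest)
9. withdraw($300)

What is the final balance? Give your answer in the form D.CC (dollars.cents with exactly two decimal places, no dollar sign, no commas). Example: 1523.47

After 1 (month_end (apply 1% monthly interest)): balance=$0.00 total_interest=$0.00
After 2 (month_end (apply 1% monthly interest)): balance=$0.00 total_interest=$0.00
After 3 (month_end (apply 1% monthly interest)): balance=$0.00 total_interest=$0.00
After 4 (month_end (apply 1% monthly interest)): balance=$0.00 total_interest=$0.00
After 5 (deposit($200)): balance=$200.00 total_interest=$0.00
After 6 (withdraw($300)): balance=$0.00 total_interest=$0.00
After 7 (month_end (apply 1% monthly interest)): balance=$0.00 total_interest=$0.00
After 8 (month_end (apply 1% monthly interest)): balance=$0.00 total_interest=$0.00
After 9 (withdraw($300)): balance=$0.00 total_interest=$0.00

Answer: 0.00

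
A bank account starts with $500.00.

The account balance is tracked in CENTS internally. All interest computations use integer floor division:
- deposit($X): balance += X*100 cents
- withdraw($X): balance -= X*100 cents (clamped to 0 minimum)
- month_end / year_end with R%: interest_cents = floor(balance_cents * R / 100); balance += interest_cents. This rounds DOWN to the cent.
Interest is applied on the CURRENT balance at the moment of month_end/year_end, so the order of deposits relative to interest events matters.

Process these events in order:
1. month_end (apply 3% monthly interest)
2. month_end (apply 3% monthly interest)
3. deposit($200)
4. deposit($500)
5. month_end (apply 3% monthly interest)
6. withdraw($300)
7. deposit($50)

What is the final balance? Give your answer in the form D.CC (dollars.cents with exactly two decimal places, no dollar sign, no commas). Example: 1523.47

Answer: 1017.36

Derivation:
After 1 (month_end (apply 3% monthly interest)): balance=$515.00 total_interest=$15.00
After 2 (month_end (apply 3% monthly interest)): balance=$530.45 total_interest=$30.45
After 3 (deposit($200)): balance=$730.45 total_interest=$30.45
After 4 (deposit($500)): balance=$1230.45 total_interest=$30.45
After 5 (month_end (apply 3% monthly interest)): balance=$1267.36 total_interest=$67.36
After 6 (withdraw($300)): balance=$967.36 total_interest=$67.36
After 7 (deposit($50)): balance=$1017.36 total_interest=$67.36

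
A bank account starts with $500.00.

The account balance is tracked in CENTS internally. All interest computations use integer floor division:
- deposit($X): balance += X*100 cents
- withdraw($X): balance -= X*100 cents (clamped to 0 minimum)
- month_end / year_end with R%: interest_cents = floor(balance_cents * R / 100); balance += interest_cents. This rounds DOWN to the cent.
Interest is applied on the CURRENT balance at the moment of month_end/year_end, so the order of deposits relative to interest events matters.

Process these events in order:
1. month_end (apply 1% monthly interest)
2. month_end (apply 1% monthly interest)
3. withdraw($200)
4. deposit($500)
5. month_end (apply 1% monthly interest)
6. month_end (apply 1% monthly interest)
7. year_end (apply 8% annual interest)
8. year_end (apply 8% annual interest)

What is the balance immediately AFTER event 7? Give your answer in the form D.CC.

Answer: 892.43

Derivation:
After 1 (month_end (apply 1% monthly interest)): balance=$505.00 total_interest=$5.00
After 2 (month_end (apply 1% monthly interest)): balance=$510.05 total_interest=$10.05
After 3 (withdraw($200)): balance=$310.05 total_interest=$10.05
After 4 (deposit($500)): balance=$810.05 total_interest=$10.05
After 5 (month_end (apply 1% monthly interest)): balance=$818.15 total_interest=$18.15
After 6 (month_end (apply 1% monthly interest)): balance=$826.33 total_interest=$26.33
After 7 (year_end (apply 8% annual interest)): balance=$892.43 total_interest=$92.43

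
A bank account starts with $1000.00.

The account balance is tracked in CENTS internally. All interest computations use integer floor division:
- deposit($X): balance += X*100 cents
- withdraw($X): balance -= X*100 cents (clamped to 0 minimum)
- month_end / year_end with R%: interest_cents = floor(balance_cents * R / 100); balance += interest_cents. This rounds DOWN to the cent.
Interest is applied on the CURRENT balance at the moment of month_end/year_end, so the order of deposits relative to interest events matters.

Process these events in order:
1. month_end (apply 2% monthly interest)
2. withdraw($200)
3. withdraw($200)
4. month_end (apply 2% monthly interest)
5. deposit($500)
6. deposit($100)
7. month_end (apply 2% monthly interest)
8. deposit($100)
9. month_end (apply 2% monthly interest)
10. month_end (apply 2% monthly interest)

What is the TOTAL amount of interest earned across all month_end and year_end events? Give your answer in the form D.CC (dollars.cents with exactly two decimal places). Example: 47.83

After 1 (month_end (apply 2% monthly interest)): balance=$1020.00 total_interest=$20.00
After 2 (withdraw($200)): balance=$820.00 total_interest=$20.00
After 3 (withdraw($200)): balance=$620.00 total_interest=$20.00
After 4 (month_end (apply 2% monthly interest)): balance=$632.40 total_interest=$32.40
After 5 (deposit($500)): balance=$1132.40 total_interest=$32.40
After 6 (deposit($100)): balance=$1232.40 total_interest=$32.40
After 7 (month_end (apply 2% monthly interest)): balance=$1257.04 total_interest=$57.04
After 8 (deposit($100)): balance=$1357.04 total_interest=$57.04
After 9 (month_end (apply 2% monthly interest)): balance=$1384.18 total_interest=$84.18
After 10 (month_end (apply 2% monthly interest)): balance=$1411.86 total_interest=$111.86

Answer: 111.86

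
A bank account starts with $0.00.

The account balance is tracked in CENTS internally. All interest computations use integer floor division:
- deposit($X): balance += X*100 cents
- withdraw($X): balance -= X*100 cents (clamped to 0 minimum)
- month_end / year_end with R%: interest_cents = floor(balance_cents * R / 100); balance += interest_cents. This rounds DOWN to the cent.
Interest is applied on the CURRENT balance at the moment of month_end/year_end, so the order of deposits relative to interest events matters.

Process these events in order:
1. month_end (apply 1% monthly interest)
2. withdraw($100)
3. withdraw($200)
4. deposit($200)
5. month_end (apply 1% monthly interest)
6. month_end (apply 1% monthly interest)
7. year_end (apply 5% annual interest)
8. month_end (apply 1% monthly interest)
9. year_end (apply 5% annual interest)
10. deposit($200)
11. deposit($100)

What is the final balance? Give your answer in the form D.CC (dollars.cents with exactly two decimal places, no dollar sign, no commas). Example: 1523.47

After 1 (month_end (apply 1% monthly interest)): balance=$0.00 total_interest=$0.00
After 2 (withdraw($100)): balance=$0.00 total_interest=$0.00
After 3 (withdraw($200)): balance=$0.00 total_interest=$0.00
After 4 (deposit($200)): balance=$200.00 total_interest=$0.00
After 5 (month_end (apply 1% monthly interest)): balance=$202.00 total_interest=$2.00
After 6 (month_end (apply 1% monthly interest)): balance=$204.02 total_interest=$4.02
After 7 (year_end (apply 5% annual interest)): balance=$214.22 total_interest=$14.22
After 8 (month_end (apply 1% monthly interest)): balance=$216.36 total_interest=$16.36
After 9 (year_end (apply 5% annual interest)): balance=$227.17 total_interest=$27.17
After 10 (deposit($200)): balance=$427.17 total_interest=$27.17
After 11 (deposit($100)): balance=$527.17 total_interest=$27.17

Answer: 527.17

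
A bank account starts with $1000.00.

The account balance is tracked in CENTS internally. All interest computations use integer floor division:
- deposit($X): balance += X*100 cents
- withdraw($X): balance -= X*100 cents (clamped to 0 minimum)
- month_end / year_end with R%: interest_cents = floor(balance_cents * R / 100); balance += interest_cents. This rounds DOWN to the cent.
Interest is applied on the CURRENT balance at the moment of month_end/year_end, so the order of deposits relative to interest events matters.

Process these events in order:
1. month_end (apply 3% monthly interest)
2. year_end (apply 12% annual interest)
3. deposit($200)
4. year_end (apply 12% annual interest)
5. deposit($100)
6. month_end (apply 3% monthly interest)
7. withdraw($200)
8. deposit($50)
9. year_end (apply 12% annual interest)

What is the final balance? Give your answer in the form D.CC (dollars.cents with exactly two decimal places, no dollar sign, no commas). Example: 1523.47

After 1 (month_end (apply 3% monthly interest)): balance=$1030.00 total_interest=$30.00
After 2 (year_end (apply 12% annual interest)): balance=$1153.60 total_interest=$153.60
After 3 (deposit($200)): balance=$1353.60 total_interest=$153.60
After 4 (year_end (apply 12% annual interest)): balance=$1516.03 total_interest=$316.03
After 5 (deposit($100)): balance=$1616.03 total_interest=$316.03
After 6 (month_end (apply 3% monthly interest)): balance=$1664.51 total_interest=$364.51
After 7 (withdraw($200)): balance=$1464.51 total_interest=$364.51
After 8 (deposit($50)): balance=$1514.51 total_interest=$364.51
After 9 (year_end (apply 12% annual interest)): balance=$1696.25 total_interest=$546.25

Answer: 1696.25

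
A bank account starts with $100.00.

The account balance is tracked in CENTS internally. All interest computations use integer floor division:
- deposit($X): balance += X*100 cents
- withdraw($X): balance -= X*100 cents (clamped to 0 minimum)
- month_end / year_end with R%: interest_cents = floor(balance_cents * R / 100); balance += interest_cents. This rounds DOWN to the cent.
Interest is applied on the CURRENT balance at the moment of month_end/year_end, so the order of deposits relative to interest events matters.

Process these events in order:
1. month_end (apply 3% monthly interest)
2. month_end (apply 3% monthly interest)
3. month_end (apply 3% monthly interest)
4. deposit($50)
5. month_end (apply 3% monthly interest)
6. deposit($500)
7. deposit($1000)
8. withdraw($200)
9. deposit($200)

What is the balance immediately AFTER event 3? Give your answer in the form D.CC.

After 1 (month_end (apply 3% monthly interest)): balance=$103.00 total_interest=$3.00
After 2 (month_end (apply 3% monthly interest)): balance=$106.09 total_interest=$6.09
After 3 (month_end (apply 3% monthly interest)): balance=$109.27 total_interest=$9.27

Answer: 109.27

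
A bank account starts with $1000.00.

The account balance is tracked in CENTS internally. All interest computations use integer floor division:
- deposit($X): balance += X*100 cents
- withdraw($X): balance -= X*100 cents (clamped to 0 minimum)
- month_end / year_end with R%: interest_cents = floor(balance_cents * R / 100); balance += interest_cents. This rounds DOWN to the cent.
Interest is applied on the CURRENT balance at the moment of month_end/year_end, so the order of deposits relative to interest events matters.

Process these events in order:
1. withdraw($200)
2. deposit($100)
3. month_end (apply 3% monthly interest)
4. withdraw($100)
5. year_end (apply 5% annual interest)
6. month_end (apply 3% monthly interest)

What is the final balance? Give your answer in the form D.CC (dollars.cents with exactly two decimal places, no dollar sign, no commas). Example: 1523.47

Answer: 894.40

Derivation:
After 1 (withdraw($200)): balance=$800.00 total_interest=$0.00
After 2 (deposit($100)): balance=$900.00 total_interest=$0.00
After 3 (month_end (apply 3% monthly interest)): balance=$927.00 total_interest=$27.00
After 4 (withdraw($100)): balance=$827.00 total_interest=$27.00
After 5 (year_end (apply 5% annual interest)): balance=$868.35 total_interest=$68.35
After 6 (month_end (apply 3% monthly interest)): balance=$894.40 total_interest=$94.40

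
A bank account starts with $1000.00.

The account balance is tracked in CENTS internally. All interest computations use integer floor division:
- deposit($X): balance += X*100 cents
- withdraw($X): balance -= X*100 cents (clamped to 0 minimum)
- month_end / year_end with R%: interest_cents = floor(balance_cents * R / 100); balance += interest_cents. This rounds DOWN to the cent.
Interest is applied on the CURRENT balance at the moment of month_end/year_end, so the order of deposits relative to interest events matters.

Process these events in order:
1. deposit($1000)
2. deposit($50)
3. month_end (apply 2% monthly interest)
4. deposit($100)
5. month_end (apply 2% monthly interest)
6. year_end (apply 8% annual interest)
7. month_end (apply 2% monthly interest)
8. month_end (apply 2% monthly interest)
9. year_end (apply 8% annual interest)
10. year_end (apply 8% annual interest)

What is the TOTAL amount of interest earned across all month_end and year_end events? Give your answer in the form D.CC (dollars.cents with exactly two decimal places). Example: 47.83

Answer: 778.93

Derivation:
After 1 (deposit($1000)): balance=$2000.00 total_interest=$0.00
After 2 (deposit($50)): balance=$2050.00 total_interest=$0.00
After 3 (month_end (apply 2% monthly interest)): balance=$2091.00 total_interest=$41.00
After 4 (deposit($100)): balance=$2191.00 total_interest=$41.00
After 5 (month_end (apply 2% monthly interest)): balance=$2234.82 total_interest=$84.82
After 6 (year_end (apply 8% annual interest)): balance=$2413.60 total_interest=$263.60
After 7 (month_end (apply 2% monthly interest)): balance=$2461.87 total_interest=$311.87
After 8 (month_end (apply 2% monthly interest)): balance=$2511.10 total_interest=$361.10
After 9 (year_end (apply 8% annual interest)): balance=$2711.98 total_interest=$561.98
After 10 (year_end (apply 8% annual interest)): balance=$2928.93 total_interest=$778.93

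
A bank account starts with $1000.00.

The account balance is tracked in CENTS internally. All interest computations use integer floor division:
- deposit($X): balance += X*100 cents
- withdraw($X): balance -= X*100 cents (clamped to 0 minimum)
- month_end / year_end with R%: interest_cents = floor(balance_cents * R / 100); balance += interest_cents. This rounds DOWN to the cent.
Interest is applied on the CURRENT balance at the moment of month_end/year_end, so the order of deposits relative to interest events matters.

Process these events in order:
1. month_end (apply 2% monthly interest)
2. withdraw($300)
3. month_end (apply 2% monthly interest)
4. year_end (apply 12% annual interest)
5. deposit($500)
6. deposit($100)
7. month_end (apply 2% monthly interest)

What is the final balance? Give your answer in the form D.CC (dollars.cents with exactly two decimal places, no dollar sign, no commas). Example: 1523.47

After 1 (month_end (apply 2% monthly interest)): balance=$1020.00 total_interest=$20.00
After 2 (withdraw($300)): balance=$720.00 total_interest=$20.00
After 3 (month_end (apply 2% monthly interest)): balance=$734.40 total_interest=$34.40
After 4 (year_end (apply 12% annual interest)): balance=$822.52 total_interest=$122.52
After 5 (deposit($500)): balance=$1322.52 total_interest=$122.52
After 6 (deposit($100)): balance=$1422.52 total_interest=$122.52
After 7 (month_end (apply 2% monthly interest)): balance=$1450.97 total_interest=$150.97

Answer: 1450.97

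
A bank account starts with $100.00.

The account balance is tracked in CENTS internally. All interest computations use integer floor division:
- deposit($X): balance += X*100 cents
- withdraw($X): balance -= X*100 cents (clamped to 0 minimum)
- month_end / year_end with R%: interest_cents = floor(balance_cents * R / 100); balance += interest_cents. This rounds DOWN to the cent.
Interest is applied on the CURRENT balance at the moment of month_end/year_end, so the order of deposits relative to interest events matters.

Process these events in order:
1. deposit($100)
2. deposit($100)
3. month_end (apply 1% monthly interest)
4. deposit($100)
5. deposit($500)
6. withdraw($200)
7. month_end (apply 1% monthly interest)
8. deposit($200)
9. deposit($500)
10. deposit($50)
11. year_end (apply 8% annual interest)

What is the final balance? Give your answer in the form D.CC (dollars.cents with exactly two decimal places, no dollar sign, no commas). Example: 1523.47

Answer: 1576.83

Derivation:
After 1 (deposit($100)): balance=$200.00 total_interest=$0.00
After 2 (deposit($100)): balance=$300.00 total_interest=$0.00
After 3 (month_end (apply 1% monthly interest)): balance=$303.00 total_interest=$3.00
After 4 (deposit($100)): balance=$403.00 total_interest=$3.00
After 5 (deposit($500)): balance=$903.00 total_interest=$3.00
After 6 (withdraw($200)): balance=$703.00 total_interest=$3.00
After 7 (month_end (apply 1% monthly interest)): balance=$710.03 total_interest=$10.03
After 8 (deposit($200)): balance=$910.03 total_interest=$10.03
After 9 (deposit($500)): balance=$1410.03 total_interest=$10.03
After 10 (deposit($50)): balance=$1460.03 total_interest=$10.03
After 11 (year_end (apply 8% annual interest)): balance=$1576.83 total_interest=$126.83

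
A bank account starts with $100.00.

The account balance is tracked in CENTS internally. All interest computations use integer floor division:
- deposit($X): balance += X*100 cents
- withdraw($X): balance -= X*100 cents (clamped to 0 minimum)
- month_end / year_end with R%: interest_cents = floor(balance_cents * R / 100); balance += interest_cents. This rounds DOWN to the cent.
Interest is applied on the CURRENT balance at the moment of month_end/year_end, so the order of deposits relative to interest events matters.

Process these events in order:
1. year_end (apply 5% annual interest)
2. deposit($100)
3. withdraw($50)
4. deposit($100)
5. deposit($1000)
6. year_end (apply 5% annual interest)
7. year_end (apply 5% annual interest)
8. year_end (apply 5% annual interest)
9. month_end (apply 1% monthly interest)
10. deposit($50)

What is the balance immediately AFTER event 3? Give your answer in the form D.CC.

Answer: 155.00

Derivation:
After 1 (year_end (apply 5% annual interest)): balance=$105.00 total_interest=$5.00
After 2 (deposit($100)): balance=$205.00 total_interest=$5.00
After 3 (withdraw($50)): balance=$155.00 total_interest=$5.00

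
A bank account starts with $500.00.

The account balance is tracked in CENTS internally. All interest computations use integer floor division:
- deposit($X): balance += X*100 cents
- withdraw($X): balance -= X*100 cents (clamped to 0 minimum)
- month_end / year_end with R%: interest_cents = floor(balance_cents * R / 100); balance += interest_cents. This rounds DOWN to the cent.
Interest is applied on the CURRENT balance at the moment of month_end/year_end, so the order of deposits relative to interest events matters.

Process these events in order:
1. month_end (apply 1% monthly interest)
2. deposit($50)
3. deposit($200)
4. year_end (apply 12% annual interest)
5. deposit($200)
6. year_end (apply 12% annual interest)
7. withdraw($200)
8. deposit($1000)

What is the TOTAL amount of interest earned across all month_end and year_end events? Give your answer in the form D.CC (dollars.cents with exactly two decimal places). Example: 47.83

After 1 (month_end (apply 1% monthly interest)): balance=$505.00 total_interest=$5.00
After 2 (deposit($50)): balance=$555.00 total_interest=$5.00
After 3 (deposit($200)): balance=$755.00 total_interest=$5.00
After 4 (year_end (apply 12% annual interest)): balance=$845.60 total_interest=$95.60
After 5 (deposit($200)): balance=$1045.60 total_interest=$95.60
After 6 (year_end (apply 12% annual interest)): balance=$1171.07 total_interest=$221.07
After 7 (withdraw($200)): balance=$971.07 total_interest=$221.07
After 8 (deposit($1000)): balance=$1971.07 total_interest=$221.07

Answer: 221.07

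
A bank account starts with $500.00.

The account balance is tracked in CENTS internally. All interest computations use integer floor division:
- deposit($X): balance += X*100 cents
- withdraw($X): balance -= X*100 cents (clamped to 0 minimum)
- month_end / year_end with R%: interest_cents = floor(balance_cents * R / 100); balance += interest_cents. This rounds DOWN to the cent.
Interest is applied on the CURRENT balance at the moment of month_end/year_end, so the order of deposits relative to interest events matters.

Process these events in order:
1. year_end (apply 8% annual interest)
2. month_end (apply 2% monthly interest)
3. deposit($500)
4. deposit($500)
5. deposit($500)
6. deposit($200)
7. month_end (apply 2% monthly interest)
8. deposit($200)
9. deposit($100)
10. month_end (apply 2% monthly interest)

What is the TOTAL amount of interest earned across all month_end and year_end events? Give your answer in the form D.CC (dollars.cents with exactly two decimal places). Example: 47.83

Answer: 147.72

Derivation:
After 1 (year_end (apply 8% annual interest)): balance=$540.00 total_interest=$40.00
After 2 (month_end (apply 2% monthly interest)): balance=$550.80 total_interest=$50.80
After 3 (deposit($500)): balance=$1050.80 total_interest=$50.80
After 4 (deposit($500)): balance=$1550.80 total_interest=$50.80
After 5 (deposit($500)): balance=$2050.80 total_interest=$50.80
After 6 (deposit($200)): balance=$2250.80 total_interest=$50.80
After 7 (month_end (apply 2% monthly interest)): balance=$2295.81 total_interest=$95.81
After 8 (deposit($200)): balance=$2495.81 total_interest=$95.81
After 9 (deposit($100)): balance=$2595.81 total_interest=$95.81
After 10 (month_end (apply 2% monthly interest)): balance=$2647.72 total_interest=$147.72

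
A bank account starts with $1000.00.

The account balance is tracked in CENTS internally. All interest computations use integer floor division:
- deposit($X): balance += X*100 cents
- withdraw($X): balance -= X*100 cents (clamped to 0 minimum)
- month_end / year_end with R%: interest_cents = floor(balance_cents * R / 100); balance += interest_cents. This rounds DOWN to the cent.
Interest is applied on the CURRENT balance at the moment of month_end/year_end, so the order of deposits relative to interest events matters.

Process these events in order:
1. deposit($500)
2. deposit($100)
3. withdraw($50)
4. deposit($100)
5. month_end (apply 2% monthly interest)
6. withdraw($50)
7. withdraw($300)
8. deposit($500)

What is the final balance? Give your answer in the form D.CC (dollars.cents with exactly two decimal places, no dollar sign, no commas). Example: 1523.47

After 1 (deposit($500)): balance=$1500.00 total_interest=$0.00
After 2 (deposit($100)): balance=$1600.00 total_interest=$0.00
After 3 (withdraw($50)): balance=$1550.00 total_interest=$0.00
After 4 (deposit($100)): balance=$1650.00 total_interest=$0.00
After 5 (month_end (apply 2% monthly interest)): balance=$1683.00 total_interest=$33.00
After 6 (withdraw($50)): balance=$1633.00 total_interest=$33.00
After 7 (withdraw($300)): balance=$1333.00 total_interest=$33.00
After 8 (deposit($500)): balance=$1833.00 total_interest=$33.00

Answer: 1833.00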